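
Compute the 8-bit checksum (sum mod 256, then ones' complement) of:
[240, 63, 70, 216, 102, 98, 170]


Sum = 959 mod 256 = 191
Complement = 64

64


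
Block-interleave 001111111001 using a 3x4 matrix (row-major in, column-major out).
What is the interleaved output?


Matrix:
  0011
  1111
  1001
Read columns: 011010110111

011010110111


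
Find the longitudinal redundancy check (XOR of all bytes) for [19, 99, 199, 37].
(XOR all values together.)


XOR chain: 19 ^ 99 ^ 199 ^ 37 = 146

146


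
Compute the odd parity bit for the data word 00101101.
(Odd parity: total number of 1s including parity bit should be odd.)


Number of 1s in data: 4
Parity bit: 1

1


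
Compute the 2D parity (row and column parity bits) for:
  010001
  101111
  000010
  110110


Row parities: 0110
Column parities: 001010

Row P: 0110, Col P: 001010, Corner: 0


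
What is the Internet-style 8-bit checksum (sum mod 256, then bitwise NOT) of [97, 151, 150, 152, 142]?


Sum = 692 mod 256 = 180
Complement = 75

75


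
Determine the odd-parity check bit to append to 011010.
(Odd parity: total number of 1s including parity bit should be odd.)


Number of 1s in data: 3
Parity bit: 0

0


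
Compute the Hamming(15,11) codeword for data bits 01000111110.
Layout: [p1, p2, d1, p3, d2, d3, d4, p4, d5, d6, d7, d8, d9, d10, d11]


Parity bits: p1=1, p2=1, p3=0, p4=1

110010010111110


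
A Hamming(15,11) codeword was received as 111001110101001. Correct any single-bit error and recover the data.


Syndrome = 0: no error detected

Data: 10110101001 (no errors)


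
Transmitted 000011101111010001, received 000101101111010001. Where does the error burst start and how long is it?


XOR: 000110000000000000

Burst at position 3, length 2


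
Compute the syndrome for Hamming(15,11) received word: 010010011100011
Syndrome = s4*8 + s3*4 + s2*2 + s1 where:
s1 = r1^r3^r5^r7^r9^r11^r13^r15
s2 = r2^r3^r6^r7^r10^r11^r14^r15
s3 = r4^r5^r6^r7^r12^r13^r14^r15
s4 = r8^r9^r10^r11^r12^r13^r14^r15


s1=1, s2=0, s3=1, s4=1

Syndrome = 13 (error at position 13)


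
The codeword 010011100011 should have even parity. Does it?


Number of 1s: 6

Yes, parity is correct (6 ones)


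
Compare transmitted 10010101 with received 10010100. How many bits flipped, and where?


XOR: 00000001

1 error(s) at position(s): 7


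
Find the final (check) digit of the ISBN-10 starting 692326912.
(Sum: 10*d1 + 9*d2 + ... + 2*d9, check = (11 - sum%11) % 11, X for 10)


Weighted sum: 263
263 mod 11 = 10

Check digit: 1


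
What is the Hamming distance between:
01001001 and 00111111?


XOR: 01110110
Count of 1s: 5

5


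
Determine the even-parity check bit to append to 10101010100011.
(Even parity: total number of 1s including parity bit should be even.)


Number of 1s in data: 7
Parity bit: 1

1


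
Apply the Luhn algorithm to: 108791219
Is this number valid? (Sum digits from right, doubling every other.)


Luhn sum = 38
38 mod 10 = 8

Invalid (Luhn sum mod 10 = 8)


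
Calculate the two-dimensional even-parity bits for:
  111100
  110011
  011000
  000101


Row parities: 0000
Column parities: 010010

Row P: 0000, Col P: 010010, Corner: 0


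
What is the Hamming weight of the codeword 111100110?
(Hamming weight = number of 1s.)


Counting 1s in 111100110

6


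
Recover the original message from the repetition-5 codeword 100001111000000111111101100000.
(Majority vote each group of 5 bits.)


Groups: 10000, 11110, 00000, 11111, 11011, 00000
Majority votes: 010110

010110


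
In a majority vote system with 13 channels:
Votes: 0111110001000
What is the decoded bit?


Ones: 6 out of 13
Threshold: 7

0 (6/13 voted 1)


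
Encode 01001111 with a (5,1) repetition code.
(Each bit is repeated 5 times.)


Each bit -> 5 copies

0000011111000000000011111111111111111111


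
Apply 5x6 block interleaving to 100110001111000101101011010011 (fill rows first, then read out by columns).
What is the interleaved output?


Matrix:
  100110
  001111
  000101
  101011
  010011
Read columns: 100100000101010111001101101111

100100000101010111001101101111


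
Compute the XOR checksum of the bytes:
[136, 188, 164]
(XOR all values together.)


XOR chain: 136 ^ 188 ^ 164 = 144

144


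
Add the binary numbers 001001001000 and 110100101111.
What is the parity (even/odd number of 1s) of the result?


001001001000 = 584
110100101111 = 3375
Sum = 3959 = 111101110111
1s count = 10

even parity (10 ones in 111101110111)


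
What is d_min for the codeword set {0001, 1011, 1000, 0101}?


Comparing all pairs, minimum distance: 1
Can detect 0 errors, correct 0 errors

1


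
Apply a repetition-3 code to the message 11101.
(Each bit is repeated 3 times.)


Each bit -> 3 copies

111111111000111


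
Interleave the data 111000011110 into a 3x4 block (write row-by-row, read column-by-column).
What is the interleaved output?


Matrix:
  1110
  0001
  1110
Read columns: 101101101010

101101101010


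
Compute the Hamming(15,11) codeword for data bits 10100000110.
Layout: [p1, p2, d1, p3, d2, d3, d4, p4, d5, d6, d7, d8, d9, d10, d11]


Parity bits: p1=0, p2=1, p3=1, p4=0

011101000000110


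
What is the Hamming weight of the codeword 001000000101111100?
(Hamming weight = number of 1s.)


Counting 1s in 001000000101111100

7


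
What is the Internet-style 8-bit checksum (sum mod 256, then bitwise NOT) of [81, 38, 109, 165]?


Sum = 393 mod 256 = 137
Complement = 118

118


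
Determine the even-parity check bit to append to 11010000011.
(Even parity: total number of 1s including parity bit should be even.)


Number of 1s in data: 5
Parity bit: 1

1


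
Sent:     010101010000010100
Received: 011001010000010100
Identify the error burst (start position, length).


XOR: 001100000000000000

Burst at position 2, length 2


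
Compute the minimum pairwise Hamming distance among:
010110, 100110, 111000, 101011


Comparing all pairs, minimum distance: 2
Can detect 1 errors, correct 0 errors

2


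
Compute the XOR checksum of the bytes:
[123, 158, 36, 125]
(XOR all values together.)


XOR chain: 123 ^ 158 ^ 36 ^ 125 = 188

188


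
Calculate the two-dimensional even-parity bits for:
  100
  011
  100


Row parities: 101
Column parities: 011

Row P: 101, Col P: 011, Corner: 0


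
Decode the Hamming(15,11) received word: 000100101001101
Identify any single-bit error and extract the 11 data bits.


Syndrome = 4: error at position 4

Data: 00011001101 (corrected bit 4)


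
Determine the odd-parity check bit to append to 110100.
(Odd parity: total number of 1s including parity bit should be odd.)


Number of 1s in data: 3
Parity bit: 0

0


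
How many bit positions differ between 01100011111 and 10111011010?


XOR: 11011000101
Count of 1s: 6

6


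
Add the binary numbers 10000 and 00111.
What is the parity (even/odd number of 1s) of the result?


10000 = 16
00111 = 7
Sum = 23 = 10111
1s count = 4

even parity (4 ones in 10111)


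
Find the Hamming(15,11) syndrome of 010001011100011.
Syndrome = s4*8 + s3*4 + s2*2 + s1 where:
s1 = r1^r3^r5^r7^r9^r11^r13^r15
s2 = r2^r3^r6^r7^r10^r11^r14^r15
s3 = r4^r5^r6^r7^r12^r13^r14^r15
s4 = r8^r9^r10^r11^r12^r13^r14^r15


s1=0, s2=1, s3=1, s4=1

Syndrome = 14 (error at position 14)


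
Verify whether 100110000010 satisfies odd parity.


Number of 1s: 4

No, parity error (4 ones)


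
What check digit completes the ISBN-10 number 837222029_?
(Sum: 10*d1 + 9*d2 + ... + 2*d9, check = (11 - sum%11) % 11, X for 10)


Weighted sum: 223
223 mod 11 = 3

Check digit: 8


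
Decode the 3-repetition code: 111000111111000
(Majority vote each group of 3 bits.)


Groups: 111, 000, 111, 111, 000
Majority votes: 10110

10110


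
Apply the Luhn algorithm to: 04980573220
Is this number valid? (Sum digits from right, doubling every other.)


Luhn sum = 44
44 mod 10 = 4

Invalid (Luhn sum mod 10 = 4)


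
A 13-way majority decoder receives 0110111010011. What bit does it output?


Ones: 8 out of 13
Threshold: 7

1 (8/13 voted 1)


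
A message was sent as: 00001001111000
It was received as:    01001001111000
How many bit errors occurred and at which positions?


XOR: 01000000000000

1 error(s) at position(s): 1


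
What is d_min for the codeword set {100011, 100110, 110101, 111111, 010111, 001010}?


Comparing all pairs, minimum distance: 2
Can detect 1 errors, correct 0 errors

2


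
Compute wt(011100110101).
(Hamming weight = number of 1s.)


Counting 1s in 011100110101

7


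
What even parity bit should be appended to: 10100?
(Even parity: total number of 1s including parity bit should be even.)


Number of 1s in data: 2
Parity bit: 0

0


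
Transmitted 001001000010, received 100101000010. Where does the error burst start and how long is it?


XOR: 101100000000

Burst at position 0, length 4


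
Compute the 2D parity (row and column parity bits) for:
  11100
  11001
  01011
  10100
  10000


Row parities: 11101
Column parities: 01010

Row P: 11101, Col P: 01010, Corner: 0


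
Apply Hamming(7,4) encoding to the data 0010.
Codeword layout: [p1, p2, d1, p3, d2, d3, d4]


Parity bits: p1=0, p2=1, p3=1

0101010


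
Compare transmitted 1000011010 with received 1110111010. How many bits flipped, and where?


XOR: 0110100000

3 error(s) at position(s): 1, 2, 4


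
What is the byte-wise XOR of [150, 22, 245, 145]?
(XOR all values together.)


XOR chain: 150 ^ 22 ^ 245 ^ 145 = 228

228


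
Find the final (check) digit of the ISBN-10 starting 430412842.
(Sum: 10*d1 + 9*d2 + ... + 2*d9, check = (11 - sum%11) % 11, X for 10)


Weighted sum: 159
159 mod 11 = 5

Check digit: 6


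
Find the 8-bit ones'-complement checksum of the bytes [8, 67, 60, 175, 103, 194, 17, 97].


Sum = 721 mod 256 = 209
Complement = 46

46


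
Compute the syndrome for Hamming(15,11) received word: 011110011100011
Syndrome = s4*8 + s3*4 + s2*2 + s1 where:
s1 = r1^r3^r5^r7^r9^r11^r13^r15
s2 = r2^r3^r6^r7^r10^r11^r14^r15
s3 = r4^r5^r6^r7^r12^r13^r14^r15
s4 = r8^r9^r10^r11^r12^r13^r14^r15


s1=0, s2=1, s3=0, s4=1

Syndrome = 10 (error at position 10)


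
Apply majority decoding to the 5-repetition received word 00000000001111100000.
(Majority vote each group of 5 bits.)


Groups: 00000, 00000, 11111, 00000
Majority votes: 0010

0010


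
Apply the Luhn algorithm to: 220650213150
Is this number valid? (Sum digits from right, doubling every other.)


Luhn sum = 26
26 mod 10 = 6

Invalid (Luhn sum mod 10 = 6)


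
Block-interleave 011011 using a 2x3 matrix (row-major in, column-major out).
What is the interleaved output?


Matrix:
  011
  011
Read columns: 001111

001111


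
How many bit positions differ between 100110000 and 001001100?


XOR: 101111100
Count of 1s: 6

6


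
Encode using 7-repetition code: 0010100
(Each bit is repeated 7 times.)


Each bit -> 7 copies

0000000000000011111110000000111111100000000000000


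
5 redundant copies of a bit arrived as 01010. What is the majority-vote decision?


Ones: 2 out of 5
Threshold: 3

0 (2/5 voted 1)


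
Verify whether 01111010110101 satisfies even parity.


Number of 1s: 9

No, parity error (9 ones)


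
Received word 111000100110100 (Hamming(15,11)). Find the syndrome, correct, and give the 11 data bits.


Syndrome = 11: error at position 11

Data: 10010100100 (corrected bit 11)


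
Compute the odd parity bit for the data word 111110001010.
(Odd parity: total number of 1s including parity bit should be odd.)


Number of 1s in data: 7
Parity bit: 0

0


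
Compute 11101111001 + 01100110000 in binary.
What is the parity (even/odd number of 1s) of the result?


11101111001 = 1913
01100110000 = 816
Sum = 2729 = 101010101001
1s count = 6

even parity (6 ones in 101010101001)


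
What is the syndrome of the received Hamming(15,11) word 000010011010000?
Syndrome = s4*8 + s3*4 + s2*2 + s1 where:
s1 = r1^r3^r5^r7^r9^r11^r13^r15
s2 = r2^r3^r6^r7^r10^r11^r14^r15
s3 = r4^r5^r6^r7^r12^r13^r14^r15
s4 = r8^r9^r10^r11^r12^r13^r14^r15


s1=1, s2=1, s3=1, s4=1

Syndrome = 15 (error at position 15)


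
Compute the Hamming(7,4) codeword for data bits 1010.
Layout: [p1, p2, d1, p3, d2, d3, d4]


Parity bits: p1=1, p2=0, p3=1

1011010


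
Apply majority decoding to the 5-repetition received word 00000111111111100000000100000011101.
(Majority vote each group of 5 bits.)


Groups: 00000, 11111, 11111, 00000, 00010, 00000, 11101
Majority votes: 0110001

0110001


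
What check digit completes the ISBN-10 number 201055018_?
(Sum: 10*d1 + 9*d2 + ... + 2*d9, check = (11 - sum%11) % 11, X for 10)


Weighted sum: 102
102 mod 11 = 3

Check digit: 8


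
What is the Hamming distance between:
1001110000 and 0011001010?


XOR: 1010111010
Count of 1s: 6

6


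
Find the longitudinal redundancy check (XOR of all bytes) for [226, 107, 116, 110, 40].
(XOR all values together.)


XOR chain: 226 ^ 107 ^ 116 ^ 110 ^ 40 = 187

187


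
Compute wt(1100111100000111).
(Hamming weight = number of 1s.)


Counting 1s in 1100111100000111

9


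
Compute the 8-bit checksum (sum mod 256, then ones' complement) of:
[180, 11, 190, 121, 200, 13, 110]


Sum = 825 mod 256 = 57
Complement = 198

198


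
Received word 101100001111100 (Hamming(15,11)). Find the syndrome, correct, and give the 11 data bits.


Syndrome = 15: error at position 15

Data: 10001111101 (corrected bit 15)


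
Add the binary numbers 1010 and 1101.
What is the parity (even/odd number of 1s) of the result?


1010 = 10
1101 = 13
Sum = 23 = 10111
1s count = 4

even parity (4 ones in 10111)


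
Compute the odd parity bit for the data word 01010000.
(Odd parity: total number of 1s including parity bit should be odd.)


Number of 1s in data: 2
Parity bit: 1

1


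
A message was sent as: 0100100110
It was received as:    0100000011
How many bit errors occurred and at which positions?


XOR: 0000100101

3 error(s) at position(s): 4, 7, 9


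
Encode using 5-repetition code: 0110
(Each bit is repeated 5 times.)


Each bit -> 5 copies

00000111111111100000


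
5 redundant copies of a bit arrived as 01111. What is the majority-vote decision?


Ones: 4 out of 5
Threshold: 3

1 (4/5 voted 1)


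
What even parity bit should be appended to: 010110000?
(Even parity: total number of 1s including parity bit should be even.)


Number of 1s in data: 3
Parity bit: 1

1


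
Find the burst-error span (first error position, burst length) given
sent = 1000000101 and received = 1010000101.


XOR: 0010000000

Burst at position 2, length 1


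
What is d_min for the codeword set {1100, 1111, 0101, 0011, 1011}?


Comparing all pairs, minimum distance: 1
Can detect 0 errors, correct 0 errors

1


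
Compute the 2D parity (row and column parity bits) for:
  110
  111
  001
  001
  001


Row parities: 01111
Column parities: 000

Row P: 01111, Col P: 000, Corner: 0


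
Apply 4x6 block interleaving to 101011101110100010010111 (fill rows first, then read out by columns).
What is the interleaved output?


Matrix:
  101011
  101110
  100010
  010111
Read columns: 111000011100010111111001

111000011100010111111001


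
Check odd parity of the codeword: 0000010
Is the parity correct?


Number of 1s: 1

Yes, parity is correct (1 ones)


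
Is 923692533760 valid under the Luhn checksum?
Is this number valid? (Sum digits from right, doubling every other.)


Luhn sum = 54
54 mod 10 = 4

Invalid (Luhn sum mod 10 = 4)


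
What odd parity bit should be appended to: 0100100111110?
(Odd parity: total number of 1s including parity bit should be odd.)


Number of 1s in data: 7
Parity bit: 0

0


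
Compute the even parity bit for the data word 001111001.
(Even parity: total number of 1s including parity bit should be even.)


Number of 1s in data: 5
Parity bit: 1

1


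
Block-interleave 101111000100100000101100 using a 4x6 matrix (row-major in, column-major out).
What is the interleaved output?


Matrix:
  101111
  000100
  100000
  101100
Read columns: 101100001001110110001000

101100001001110110001000


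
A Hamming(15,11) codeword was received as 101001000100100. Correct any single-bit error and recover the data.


Syndrome = 3: error at position 3

Data: 00100100100 (corrected bit 3)


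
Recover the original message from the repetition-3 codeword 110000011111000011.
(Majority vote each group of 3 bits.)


Groups: 110, 000, 011, 111, 000, 011
Majority votes: 101101

101101


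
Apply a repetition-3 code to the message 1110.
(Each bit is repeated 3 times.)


Each bit -> 3 copies

111111111000


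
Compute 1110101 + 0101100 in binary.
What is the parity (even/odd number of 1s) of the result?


1110101 = 117
0101100 = 44
Sum = 161 = 10100001
1s count = 3

odd parity (3 ones in 10100001)


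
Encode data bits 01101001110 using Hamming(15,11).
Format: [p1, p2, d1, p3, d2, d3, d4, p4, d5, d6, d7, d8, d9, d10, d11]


Parity bits: p1=1, p2=0, p3=1, p4=0

100111001001110


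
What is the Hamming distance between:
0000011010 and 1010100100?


XOR: 1010111110
Count of 1s: 7

7


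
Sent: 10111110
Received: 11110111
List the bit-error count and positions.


XOR: 01001001

3 error(s) at position(s): 1, 4, 7


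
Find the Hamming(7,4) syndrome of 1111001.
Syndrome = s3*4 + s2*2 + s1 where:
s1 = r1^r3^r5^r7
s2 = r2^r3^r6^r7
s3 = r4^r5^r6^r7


s1=1, s2=1, s3=0

Syndrome = 3 (error at position 3)


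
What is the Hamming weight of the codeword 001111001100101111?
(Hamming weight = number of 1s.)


Counting 1s in 001111001100101111

11


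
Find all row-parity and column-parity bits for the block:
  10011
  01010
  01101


Row parities: 101
Column parities: 10100

Row P: 101, Col P: 10100, Corner: 0


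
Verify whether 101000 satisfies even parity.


Number of 1s: 2

Yes, parity is correct (2 ones)


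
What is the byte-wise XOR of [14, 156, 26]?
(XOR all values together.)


XOR chain: 14 ^ 156 ^ 26 = 136

136


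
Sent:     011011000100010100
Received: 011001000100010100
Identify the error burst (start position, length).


XOR: 000010000000000000

Burst at position 4, length 1


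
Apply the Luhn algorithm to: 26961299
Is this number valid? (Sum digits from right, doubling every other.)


Luhn sum = 47
47 mod 10 = 7

Invalid (Luhn sum mod 10 = 7)


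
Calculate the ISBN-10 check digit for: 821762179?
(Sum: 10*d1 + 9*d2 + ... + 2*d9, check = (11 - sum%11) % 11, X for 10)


Weighted sum: 244
244 mod 11 = 2

Check digit: 9


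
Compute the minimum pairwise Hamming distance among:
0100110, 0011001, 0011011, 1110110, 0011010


Comparing all pairs, minimum distance: 1
Can detect 0 errors, correct 0 errors

1


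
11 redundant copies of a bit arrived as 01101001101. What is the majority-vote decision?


Ones: 6 out of 11
Threshold: 6

1 (6/11 voted 1)


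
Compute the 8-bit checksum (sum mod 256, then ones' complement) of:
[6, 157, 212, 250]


Sum = 625 mod 256 = 113
Complement = 142

142


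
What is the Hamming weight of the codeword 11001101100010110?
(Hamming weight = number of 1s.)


Counting 1s in 11001101100010110

9


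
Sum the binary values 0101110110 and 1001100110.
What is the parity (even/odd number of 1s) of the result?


0101110110 = 374
1001100110 = 614
Sum = 988 = 1111011100
1s count = 7

odd parity (7 ones in 1111011100)


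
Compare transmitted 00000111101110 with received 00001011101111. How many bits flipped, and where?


XOR: 00001100000001

3 error(s) at position(s): 4, 5, 13


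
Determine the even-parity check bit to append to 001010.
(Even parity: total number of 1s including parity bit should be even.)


Number of 1s in data: 2
Parity bit: 0

0


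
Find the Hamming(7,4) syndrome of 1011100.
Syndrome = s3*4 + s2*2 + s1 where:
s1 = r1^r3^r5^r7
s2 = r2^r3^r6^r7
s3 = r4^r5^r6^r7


s1=1, s2=1, s3=0

Syndrome = 3 (error at position 3)


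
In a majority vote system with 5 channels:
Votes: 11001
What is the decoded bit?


Ones: 3 out of 5
Threshold: 3

1 (3/5 voted 1)


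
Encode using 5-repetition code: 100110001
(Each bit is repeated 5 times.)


Each bit -> 5 copies

111110000000000111111111100000000000000011111


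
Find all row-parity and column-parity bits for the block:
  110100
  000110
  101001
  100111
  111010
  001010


Row parities: 101000
Column parities: 001100

Row P: 101000, Col P: 001100, Corner: 0


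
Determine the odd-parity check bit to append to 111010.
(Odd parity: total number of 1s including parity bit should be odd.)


Number of 1s in data: 4
Parity bit: 1

1


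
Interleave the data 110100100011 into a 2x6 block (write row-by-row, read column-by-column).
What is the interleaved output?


Matrix:
  110100
  100011
Read columns: 111000100101

111000100101


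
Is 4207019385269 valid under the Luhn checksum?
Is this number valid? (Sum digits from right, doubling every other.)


Luhn sum = 53
53 mod 10 = 3

Invalid (Luhn sum mod 10 = 3)


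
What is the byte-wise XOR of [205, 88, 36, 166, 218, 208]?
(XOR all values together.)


XOR chain: 205 ^ 88 ^ 36 ^ 166 ^ 218 ^ 208 = 29

29


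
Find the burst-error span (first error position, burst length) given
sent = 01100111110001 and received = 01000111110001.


XOR: 00100000000000

Burst at position 2, length 1


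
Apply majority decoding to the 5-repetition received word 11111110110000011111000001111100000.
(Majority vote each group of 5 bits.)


Groups: 11111, 11011, 00000, 11111, 00000, 11111, 00000
Majority votes: 1101010

1101010


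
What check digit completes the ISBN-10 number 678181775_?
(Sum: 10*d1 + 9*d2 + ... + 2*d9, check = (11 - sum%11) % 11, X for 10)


Weighted sum: 306
306 mod 11 = 9

Check digit: 2


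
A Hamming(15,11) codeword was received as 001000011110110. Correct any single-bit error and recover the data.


Syndrome = 0: no error detected

Data: 10001110110 (no errors)


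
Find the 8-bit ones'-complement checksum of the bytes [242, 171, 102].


Sum = 515 mod 256 = 3
Complement = 252

252


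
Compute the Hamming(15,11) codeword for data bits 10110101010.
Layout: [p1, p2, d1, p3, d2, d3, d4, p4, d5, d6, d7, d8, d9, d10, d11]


Parity bits: p1=0, p2=1, p3=0, p4=1

011001110101010


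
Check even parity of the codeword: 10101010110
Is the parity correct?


Number of 1s: 6

Yes, parity is correct (6 ones)


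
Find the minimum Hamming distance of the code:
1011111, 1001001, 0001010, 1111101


Comparing all pairs, minimum distance: 2
Can detect 1 errors, correct 0 errors

2


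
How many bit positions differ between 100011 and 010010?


XOR: 110001
Count of 1s: 3

3


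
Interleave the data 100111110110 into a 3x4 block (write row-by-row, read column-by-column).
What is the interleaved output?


Matrix:
  1001
  1111
  0110
Read columns: 110011011110

110011011110


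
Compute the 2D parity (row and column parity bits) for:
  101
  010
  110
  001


Row parities: 0101
Column parities: 000

Row P: 0101, Col P: 000, Corner: 0


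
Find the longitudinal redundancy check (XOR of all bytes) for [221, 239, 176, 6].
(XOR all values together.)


XOR chain: 221 ^ 239 ^ 176 ^ 6 = 132

132


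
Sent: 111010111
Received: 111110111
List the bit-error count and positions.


XOR: 000100000

1 error(s) at position(s): 3


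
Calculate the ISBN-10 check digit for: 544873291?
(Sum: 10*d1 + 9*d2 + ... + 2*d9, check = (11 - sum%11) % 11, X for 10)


Weighted sum: 268
268 mod 11 = 4

Check digit: 7


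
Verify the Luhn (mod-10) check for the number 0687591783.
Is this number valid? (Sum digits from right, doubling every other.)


Luhn sum = 49
49 mod 10 = 9

Invalid (Luhn sum mod 10 = 9)


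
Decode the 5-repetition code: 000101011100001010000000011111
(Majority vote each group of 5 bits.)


Groups: 00010, 10111, 00001, 01000, 00000, 11111
Majority votes: 010001

010001


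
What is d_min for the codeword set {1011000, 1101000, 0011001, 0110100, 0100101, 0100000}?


Comparing all pairs, minimum distance: 2
Can detect 1 errors, correct 0 errors

2


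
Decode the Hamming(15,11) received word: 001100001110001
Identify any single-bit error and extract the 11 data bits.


Syndrome = 0: no error detected

Data: 10001110001 (no errors)


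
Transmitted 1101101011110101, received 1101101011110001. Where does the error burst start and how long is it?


XOR: 0000000000000100

Burst at position 13, length 1


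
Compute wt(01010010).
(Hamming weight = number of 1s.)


Counting 1s in 01010010

3


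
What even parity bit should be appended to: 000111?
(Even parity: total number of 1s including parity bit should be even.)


Number of 1s in data: 3
Parity bit: 1

1


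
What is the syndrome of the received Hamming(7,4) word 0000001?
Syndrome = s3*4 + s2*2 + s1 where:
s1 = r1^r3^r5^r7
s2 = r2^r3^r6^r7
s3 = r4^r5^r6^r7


s1=1, s2=1, s3=1

Syndrome = 7 (error at position 7)


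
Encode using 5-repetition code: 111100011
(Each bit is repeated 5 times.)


Each bit -> 5 copies

111111111111111111110000000000000001111111111


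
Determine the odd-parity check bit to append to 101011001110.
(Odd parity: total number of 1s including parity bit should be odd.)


Number of 1s in data: 7
Parity bit: 0

0


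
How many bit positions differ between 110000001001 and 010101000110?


XOR: 100101001111
Count of 1s: 7

7


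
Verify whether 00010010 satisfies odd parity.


Number of 1s: 2

No, parity error (2 ones)


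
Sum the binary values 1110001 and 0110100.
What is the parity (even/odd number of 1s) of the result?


1110001 = 113
0110100 = 52
Sum = 165 = 10100101
1s count = 4

even parity (4 ones in 10100101)


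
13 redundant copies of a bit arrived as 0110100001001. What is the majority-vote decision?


Ones: 5 out of 13
Threshold: 7

0 (5/13 voted 1)


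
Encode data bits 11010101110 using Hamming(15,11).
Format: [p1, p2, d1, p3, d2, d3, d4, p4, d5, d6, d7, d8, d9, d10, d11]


Parity bits: p1=0, p2=0, p3=1, p4=0

001110100101110


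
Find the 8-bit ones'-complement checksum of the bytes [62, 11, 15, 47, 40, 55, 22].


Sum = 252 mod 256 = 252
Complement = 3

3


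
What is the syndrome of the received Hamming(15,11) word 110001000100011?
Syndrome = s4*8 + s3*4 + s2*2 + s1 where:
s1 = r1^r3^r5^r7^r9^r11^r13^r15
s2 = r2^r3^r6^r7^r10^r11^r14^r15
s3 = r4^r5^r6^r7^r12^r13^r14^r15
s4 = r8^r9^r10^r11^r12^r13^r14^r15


s1=0, s2=1, s3=1, s4=1

Syndrome = 14 (error at position 14)


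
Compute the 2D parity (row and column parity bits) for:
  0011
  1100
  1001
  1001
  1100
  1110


Row parities: 000001
Column parities: 1101

Row P: 000001, Col P: 1101, Corner: 1


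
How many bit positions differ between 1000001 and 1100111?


XOR: 0100110
Count of 1s: 3

3


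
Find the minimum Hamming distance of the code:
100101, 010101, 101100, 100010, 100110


Comparing all pairs, minimum distance: 1
Can detect 0 errors, correct 0 errors

1


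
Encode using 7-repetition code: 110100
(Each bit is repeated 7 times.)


Each bit -> 7 copies

111111111111110000000111111100000000000000


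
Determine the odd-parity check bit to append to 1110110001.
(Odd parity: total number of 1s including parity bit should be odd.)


Number of 1s in data: 6
Parity bit: 1

1


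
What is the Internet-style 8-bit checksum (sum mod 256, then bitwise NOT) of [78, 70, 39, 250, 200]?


Sum = 637 mod 256 = 125
Complement = 130

130


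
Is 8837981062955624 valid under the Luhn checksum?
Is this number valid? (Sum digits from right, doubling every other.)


Luhn sum = 81
81 mod 10 = 1

Invalid (Luhn sum mod 10 = 1)


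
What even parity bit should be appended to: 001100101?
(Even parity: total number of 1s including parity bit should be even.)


Number of 1s in data: 4
Parity bit: 0

0


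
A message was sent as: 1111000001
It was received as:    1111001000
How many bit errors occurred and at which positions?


XOR: 0000001001

2 error(s) at position(s): 6, 9


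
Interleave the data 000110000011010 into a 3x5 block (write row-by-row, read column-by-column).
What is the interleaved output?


Matrix:
  00011
  00000
  11010
Read columns: 001001000101100

001001000101100


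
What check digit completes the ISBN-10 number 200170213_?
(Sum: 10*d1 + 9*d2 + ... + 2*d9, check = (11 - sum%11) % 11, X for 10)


Weighted sum: 86
86 mod 11 = 9

Check digit: 2


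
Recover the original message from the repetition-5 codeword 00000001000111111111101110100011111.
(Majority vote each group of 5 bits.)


Groups: 00000, 00100, 01111, 11111, 10111, 01000, 11111
Majority votes: 0011101

0011101


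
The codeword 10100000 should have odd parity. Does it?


Number of 1s: 2

No, parity error (2 ones)


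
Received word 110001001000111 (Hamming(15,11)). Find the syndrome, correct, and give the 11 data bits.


Syndrome = 0: no error detected

Data: 00101000111 (no errors)


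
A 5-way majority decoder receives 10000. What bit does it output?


Ones: 1 out of 5
Threshold: 3

0 (1/5 voted 1)


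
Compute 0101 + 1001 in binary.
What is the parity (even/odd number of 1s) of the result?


0101 = 5
1001 = 9
Sum = 14 = 1110
1s count = 3

odd parity (3 ones in 1110)


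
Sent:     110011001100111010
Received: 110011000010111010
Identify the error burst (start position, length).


XOR: 000000001110000000

Burst at position 8, length 3


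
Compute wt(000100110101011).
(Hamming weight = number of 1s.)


Counting 1s in 000100110101011

7


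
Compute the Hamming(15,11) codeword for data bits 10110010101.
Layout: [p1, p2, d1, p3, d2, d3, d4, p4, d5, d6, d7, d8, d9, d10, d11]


Parity bits: p1=1, p2=1, p3=0, p4=1

111001110010101


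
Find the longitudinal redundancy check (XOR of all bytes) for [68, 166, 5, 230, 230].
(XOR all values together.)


XOR chain: 68 ^ 166 ^ 5 ^ 230 ^ 230 = 231

231


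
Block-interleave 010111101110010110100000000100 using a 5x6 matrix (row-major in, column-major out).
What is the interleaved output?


Matrix:
  010111
  101110
  010110
  100000
  000100
Read columns: 010101010001000111011110010000

010101010001000111011110010000


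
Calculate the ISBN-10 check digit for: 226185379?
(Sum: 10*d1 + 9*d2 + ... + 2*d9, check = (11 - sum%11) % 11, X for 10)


Weighted sum: 217
217 mod 11 = 8

Check digit: 3


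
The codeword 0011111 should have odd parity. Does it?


Number of 1s: 5

Yes, parity is correct (5 ones)


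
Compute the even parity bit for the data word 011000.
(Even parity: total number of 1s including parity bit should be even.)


Number of 1s in data: 2
Parity bit: 0

0


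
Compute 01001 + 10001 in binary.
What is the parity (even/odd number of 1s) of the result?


01001 = 9
10001 = 17
Sum = 26 = 11010
1s count = 3

odd parity (3 ones in 11010)


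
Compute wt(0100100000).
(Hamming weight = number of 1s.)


Counting 1s in 0100100000

2


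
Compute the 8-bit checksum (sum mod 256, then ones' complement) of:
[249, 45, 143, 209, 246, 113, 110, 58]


Sum = 1173 mod 256 = 149
Complement = 106

106


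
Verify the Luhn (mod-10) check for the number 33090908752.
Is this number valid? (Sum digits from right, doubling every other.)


Luhn sum = 44
44 mod 10 = 4

Invalid (Luhn sum mod 10 = 4)


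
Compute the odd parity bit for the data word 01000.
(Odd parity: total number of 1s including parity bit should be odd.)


Number of 1s in data: 1
Parity bit: 0

0


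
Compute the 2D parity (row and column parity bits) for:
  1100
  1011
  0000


Row parities: 010
Column parities: 0111

Row P: 010, Col P: 0111, Corner: 1


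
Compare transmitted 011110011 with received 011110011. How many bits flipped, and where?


XOR: 000000000

0 errors (received matches sent)


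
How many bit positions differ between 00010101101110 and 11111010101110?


XOR: 11101111000000
Count of 1s: 7

7


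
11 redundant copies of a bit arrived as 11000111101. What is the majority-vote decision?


Ones: 7 out of 11
Threshold: 6

1 (7/11 voted 1)


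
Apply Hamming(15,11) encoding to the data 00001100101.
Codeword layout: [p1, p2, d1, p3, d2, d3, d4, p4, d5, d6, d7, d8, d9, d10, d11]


Parity bits: p1=1, p2=0, p3=0, p4=0

100000001100101


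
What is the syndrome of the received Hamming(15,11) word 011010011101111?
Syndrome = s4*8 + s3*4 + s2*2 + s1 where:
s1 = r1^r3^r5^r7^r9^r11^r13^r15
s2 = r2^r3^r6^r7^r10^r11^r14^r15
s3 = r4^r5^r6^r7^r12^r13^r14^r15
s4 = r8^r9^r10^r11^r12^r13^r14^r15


s1=1, s2=1, s3=1, s4=1

Syndrome = 15 (error at position 15)


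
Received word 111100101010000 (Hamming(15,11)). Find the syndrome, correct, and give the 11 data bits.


Syndrome = 1: error at position 1

Data: 10011010000 (corrected bit 1)


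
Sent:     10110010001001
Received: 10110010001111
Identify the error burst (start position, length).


XOR: 00000000000110

Burst at position 11, length 2


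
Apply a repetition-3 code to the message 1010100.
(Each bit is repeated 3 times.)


Each bit -> 3 copies

111000111000111000000


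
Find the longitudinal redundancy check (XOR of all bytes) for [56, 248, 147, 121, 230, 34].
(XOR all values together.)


XOR chain: 56 ^ 248 ^ 147 ^ 121 ^ 230 ^ 34 = 238

238


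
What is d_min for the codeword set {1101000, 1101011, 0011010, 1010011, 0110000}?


Comparing all pairs, minimum distance: 2
Can detect 1 errors, correct 0 errors

2


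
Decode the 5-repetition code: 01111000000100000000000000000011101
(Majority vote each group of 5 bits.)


Groups: 01111, 00000, 01000, 00000, 00000, 00000, 11101
Majority votes: 1000001

1000001


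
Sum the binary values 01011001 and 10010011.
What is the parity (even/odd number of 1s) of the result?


01011001 = 89
10010011 = 147
Sum = 236 = 11101100
1s count = 5

odd parity (5 ones in 11101100)


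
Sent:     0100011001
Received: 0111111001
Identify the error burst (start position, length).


XOR: 0011100000

Burst at position 2, length 3


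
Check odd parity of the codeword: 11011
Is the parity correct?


Number of 1s: 4

No, parity error (4 ones)


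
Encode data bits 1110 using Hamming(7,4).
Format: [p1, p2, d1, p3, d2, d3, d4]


Parity bits: p1=0, p2=0, p3=0

0010110


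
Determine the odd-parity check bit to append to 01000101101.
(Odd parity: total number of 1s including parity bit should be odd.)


Number of 1s in data: 5
Parity bit: 0

0


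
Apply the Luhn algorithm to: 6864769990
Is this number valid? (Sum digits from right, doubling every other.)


Luhn sum = 56
56 mod 10 = 6

Invalid (Luhn sum mod 10 = 6)


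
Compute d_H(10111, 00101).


XOR: 10010
Count of 1s: 2

2


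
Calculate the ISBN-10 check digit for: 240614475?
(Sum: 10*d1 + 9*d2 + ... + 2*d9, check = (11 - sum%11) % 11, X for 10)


Weighted sum: 171
171 mod 11 = 6

Check digit: 5


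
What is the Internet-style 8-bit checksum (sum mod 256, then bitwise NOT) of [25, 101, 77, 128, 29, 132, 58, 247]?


Sum = 797 mod 256 = 29
Complement = 226

226


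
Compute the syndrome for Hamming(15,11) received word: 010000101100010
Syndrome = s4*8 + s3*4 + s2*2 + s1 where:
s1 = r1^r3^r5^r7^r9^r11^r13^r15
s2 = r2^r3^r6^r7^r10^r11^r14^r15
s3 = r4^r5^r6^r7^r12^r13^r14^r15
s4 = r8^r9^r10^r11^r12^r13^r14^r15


s1=0, s2=0, s3=0, s4=1

Syndrome = 8 (error at position 8)


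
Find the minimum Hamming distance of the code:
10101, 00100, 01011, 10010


Comparing all pairs, minimum distance: 2
Can detect 1 errors, correct 0 errors

2


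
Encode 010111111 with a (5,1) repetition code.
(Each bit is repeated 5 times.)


Each bit -> 5 copies

000001111100000111111111111111111111111111111


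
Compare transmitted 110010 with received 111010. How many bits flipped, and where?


XOR: 001000

1 error(s) at position(s): 2


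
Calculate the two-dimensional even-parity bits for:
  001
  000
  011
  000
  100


Row parities: 10001
Column parities: 110

Row P: 10001, Col P: 110, Corner: 0


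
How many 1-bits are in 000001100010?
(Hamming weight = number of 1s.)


Counting 1s in 000001100010

3


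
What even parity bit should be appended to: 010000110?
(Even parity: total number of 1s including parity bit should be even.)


Number of 1s in data: 3
Parity bit: 1

1


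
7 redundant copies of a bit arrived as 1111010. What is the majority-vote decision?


Ones: 5 out of 7
Threshold: 4

1 (5/7 voted 1)


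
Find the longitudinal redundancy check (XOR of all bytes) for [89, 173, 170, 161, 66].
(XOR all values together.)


XOR chain: 89 ^ 173 ^ 170 ^ 161 ^ 66 = 189

189


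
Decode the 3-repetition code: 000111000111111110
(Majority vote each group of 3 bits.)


Groups: 000, 111, 000, 111, 111, 110
Majority votes: 010111

010111


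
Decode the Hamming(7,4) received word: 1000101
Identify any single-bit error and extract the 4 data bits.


Syndrome = 3: error at position 3

Data: 1101 (corrected bit 3)


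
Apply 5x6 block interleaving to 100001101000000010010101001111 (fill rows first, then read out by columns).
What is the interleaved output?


Matrix:
  100001
  101000
  000010
  010101
  001111
Read columns: 110000001001001000110010110011

110000001001001000110010110011


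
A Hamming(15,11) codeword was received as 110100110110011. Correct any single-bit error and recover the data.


Syndrome = 8: error at position 8

Data: 00010110011 (corrected bit 8)


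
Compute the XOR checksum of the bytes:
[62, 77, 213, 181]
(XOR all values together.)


XOR chain: 62 ^ 77 ^ 213 ^ 181 = 19

19


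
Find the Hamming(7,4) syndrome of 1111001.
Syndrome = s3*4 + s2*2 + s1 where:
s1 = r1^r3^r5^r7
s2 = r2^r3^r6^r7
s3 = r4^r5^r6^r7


s1=1, s2=1, s3=0

Syndrome = 3 (error at position 3)


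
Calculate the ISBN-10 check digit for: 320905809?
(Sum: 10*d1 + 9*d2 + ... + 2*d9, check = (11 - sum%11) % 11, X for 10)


Weighted sum: 186
186 mod 11 = 10

Check digit: 1


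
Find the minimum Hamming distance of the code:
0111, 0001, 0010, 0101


Comparing all pairs, minimum distance: 1
Can detect 0 errors, correct 0 errors

1


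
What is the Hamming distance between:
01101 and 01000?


XOR: 00101
Count of 1s: 2

2


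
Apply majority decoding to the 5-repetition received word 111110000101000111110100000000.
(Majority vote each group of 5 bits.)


Groups: 11111, 00001, 01000, 11111, 01000, 00000
Majority votes: 100100

100100


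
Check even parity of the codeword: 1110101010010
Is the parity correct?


Number of 1s: 7

No, parity error (7 ones)


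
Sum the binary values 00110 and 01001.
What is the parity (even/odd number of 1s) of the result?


00110 = 6
01001 = 9
Sum = 15 = 1111
1s count = 4

even parity (4 ones in 1111)


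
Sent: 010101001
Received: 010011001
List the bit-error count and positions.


XOR: 000110000

2 error(s) at position(s): 3, 4


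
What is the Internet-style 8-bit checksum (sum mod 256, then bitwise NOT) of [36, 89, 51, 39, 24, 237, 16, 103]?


Sum = 595 mod 256 = 83
Complement = 172

172


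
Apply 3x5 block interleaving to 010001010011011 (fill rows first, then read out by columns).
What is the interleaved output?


Matrix:
  01000
  10100
  11011
Read columns: 011101010001001

011101010001001
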